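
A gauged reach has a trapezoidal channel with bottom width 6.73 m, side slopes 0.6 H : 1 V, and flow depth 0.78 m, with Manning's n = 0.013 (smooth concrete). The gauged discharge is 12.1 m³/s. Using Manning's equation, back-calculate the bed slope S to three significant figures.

A = (b + z·y)·y = (6.73 + 0.6×0.78)×0.78 = 5.614 m²
P = b + 2y√(1+z²) = 6.73 + 2×0.78×√(1+0.6²) = 8.549 m
R = A/P = 5.614/8.549 = 0.6567 m
S = (Q·n / (1·A·R^(2/3)))² = (12.1×0.013 / (1×5.614×0.7555))² = 0.001375

0.00138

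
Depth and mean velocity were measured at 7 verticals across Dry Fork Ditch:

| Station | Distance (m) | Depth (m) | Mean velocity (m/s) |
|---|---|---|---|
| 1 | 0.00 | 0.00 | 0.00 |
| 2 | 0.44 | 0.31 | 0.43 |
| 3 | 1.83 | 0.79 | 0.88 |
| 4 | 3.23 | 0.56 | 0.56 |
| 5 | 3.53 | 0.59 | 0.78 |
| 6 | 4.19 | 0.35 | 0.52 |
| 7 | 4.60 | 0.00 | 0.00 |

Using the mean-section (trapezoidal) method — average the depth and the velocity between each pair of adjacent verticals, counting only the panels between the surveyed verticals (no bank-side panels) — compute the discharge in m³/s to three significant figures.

Panel 1-2: Δb = 0.44 m, d̄ = (0.00+0.31)/2 = 0.155, v̄ = (0.00+0.43)/2 = 0.215 → q = 0.44×0.155×0.215 = 0.01466 m³/s
Panel 2-3: Δb = 1.39 m, d̄ = (0.31+0.79)/2 = 0.55, v̄ = (0.43+0.88)/2 = 0.655 → q = 1.39×0.55×0.655 = 0.5007 m³/s
Panel 3-4: Δb = 1.4 m, d̄ = (0.79+0.56)/2 = 0.675, v̄ = (0.88+0.56)/2 = 0.72 → q = 1.4×0.675×0.72 = 0.6804 m³/s
Panel 4-5: Δb = 0.3 m, d̄ = (0.56+0.59)/2 = 0.575, v̄ = (0.56+0.78)/2 = 0.67 → q = 0.3×0.575×0.67 = 0.1156 m³/s
Panel 5-6: Δb = 0.66 m, d̄ = (0.59+0.35)/2 = 0.47, v̄ = (0.78+0.52)/2 = 0.65 → q = 0.66×0.47×0.65 = 0.2016 m³/s
Panel 6-7: Δb = 0.41 m, d̄ = (0.35+0.00)/2 = 0.175, v̄ = (0.52+0.00)/2 = 0.26 → q = 0.41×0.175×0.26 = 0.01866 m³/s
Q = Σ q = 1.532 m³/s

1.53 m³/s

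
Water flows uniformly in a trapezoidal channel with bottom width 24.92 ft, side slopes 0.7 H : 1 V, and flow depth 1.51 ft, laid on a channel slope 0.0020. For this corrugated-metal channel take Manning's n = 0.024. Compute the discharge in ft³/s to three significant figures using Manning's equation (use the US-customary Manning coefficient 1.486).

134 ft³/s

A = (b + z·y)·y = (24.92 + 0.7×1.51)×1.51 = 39.23 ft²
P = b + 2y√(1+z²) = 24.92 + 2×1.51×√(1+0.7²) = 28.61 ft
R = A/P = 39.23/28.61 = 1.371 ft
Q = (1.486/n)·A·R^(2/3)·S^(1/2) = (1.486/0.024) × 39.23 × 1.371^(2/3) × 0.0020^(1/2) = 134.1 ft³/s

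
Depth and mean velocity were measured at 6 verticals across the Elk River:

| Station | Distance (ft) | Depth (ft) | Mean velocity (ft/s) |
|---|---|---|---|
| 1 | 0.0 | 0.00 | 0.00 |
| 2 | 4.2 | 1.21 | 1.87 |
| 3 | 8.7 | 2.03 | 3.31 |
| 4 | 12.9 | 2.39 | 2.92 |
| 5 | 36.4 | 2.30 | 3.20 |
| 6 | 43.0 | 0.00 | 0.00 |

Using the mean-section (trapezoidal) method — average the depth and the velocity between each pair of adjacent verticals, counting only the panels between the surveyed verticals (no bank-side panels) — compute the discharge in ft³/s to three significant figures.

231 ft³/s

Panel 1-2: Δb = 4.2 ft, d̄ = (0.00+1.21)/2 = 0.605, v̄ = (0.00+1.87)/2 = 0.935 → q = 4.2×0.605×0.935 = 2.376 ft³/s
Panel 2-3: Δb = 4.5 ft, d̄ = (1.21+2.03)/2 = 1.62, v̄ = (1.87+3.31)/2 = 2.59 → q = 4.5×1.62×2.59 = 18.88 ft³/s
Panel 3-4: Δb = 4.2 ft, d̄ = (2.03+2.39)/2 = 2.21, v̄ = (3.31+2.92)/2 = 3.115 → q = 4.2×2.21×3.115 = 28.91 ft³/s
Panel 4-5: Δb = 23.5 ft, d̄ = (2.39+2.30)/2 = 2.345, v̄ = (2.92+3.20)/2 = 3.06 → q = 23.5×2.345×3.06 = 168.6 ft³/s
Panel 5-6: Δb = 6.6 ft, d̄ = (2.30+0.00)/2 = 1.15, v̄ = (3.20+0.00)/2 = 1.6 → q = 6.6×1.15×1.6 = 12.14 ft³/s
Q = Σ q = 230.9 ft³/s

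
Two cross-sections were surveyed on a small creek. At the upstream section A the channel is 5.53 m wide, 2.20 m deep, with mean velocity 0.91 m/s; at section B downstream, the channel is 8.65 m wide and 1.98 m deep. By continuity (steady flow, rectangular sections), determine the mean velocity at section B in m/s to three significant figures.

0.646 m/s

Q = A₁V₁ = (5.53×2.20) × 0.91 = 11.07 m³/s
A₂ = 8.65 × 1.98 = 17.13 m²
V₂ = Q/A₂ = 11.07/17.13 = 0.6464 m/s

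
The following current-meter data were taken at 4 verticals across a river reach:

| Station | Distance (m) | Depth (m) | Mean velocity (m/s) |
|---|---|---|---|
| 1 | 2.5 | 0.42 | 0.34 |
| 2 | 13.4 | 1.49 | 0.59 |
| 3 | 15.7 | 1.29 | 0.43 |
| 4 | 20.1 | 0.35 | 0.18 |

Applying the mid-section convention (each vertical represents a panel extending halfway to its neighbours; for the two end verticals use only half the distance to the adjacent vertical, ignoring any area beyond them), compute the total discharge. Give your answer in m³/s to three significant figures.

w_1 = (13.4 − 2.5)/2 = 5.45 m; q_1 = 0.34 × 0.42 × 5.45 = 0.7783 m³/s
w_2 = (15.7 − 2.5)/2 = 6.6 m; q_2 = 0.59 × 1.49 × 6.6 = 5.802 m³/s
w_3 = (20.1 − 13.4)/2 = 3.35 m; q_3 = 0.43 × 1.29 × 3.35 = 1.858 m³/s
w_4 = (20.1 − 15.7)/2 = 2.2 m; q_4 = 0.18 × 0.35 × 2.2 = 0.1386 m³/s
Q = Σ qᵢ = 8.577 m³/s

8.58 m³/s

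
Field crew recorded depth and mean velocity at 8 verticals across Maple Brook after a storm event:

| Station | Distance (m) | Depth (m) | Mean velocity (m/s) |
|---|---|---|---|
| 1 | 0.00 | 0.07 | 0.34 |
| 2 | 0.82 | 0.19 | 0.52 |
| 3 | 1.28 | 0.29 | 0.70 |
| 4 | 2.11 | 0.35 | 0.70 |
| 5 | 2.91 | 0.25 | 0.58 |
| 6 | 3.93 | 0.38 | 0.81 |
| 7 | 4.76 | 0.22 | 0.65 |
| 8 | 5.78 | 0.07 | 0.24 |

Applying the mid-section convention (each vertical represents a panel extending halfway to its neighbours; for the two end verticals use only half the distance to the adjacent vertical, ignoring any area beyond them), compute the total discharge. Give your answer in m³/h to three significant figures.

3460 m³/h

w_1 = (0.82 − 0.00)/2 = 0.41 m; q_1 = 0.34 × 0.07 × 0.41 = 0.009758 m³/s
w_2 = (1.28 − 0.00)/2 = 0.64 m; q_2 = 0.52 × 0.19 × 0.64 = 0.06323 m³/s
w_3 = (2.11 − 0.82)/2 = 0.645 m; q_3 = 0.70 × 0.29 × 0.645 = 0.1309 m³/s
w_4 = (2.91 − 1.28)/2 = 0.815 m; q_4 = 0.70 × 0.35 × 0.815 = 0.1997 m³/s
w_5 = (3.93 − 2.11)/2 = 0.91 m; q_5 = 0.58 × 0.25 × 0.91 = 0.1320 m³/s
w_6 = (4.76 − 2.91)/2 = 0.925 m; q_6 = 0.81 × 0.38 × 0.925 = 0.2847 m³/s
w_7 = (5.78 − 3.93)/2 = 0.925 m; q_7 = 0.65 × 0.22 × 0.925 = 0.1323 m³/s
w_8 = (5.78 − 4.76)/2 = 0.51 m; q_8 = 0.24 × 0.07 × 0.51 = 0.008568 m³/s
Q = Σ qᵢ = 0.9611 m³/s
= 0.9611 × 3600 = 3460 m³/h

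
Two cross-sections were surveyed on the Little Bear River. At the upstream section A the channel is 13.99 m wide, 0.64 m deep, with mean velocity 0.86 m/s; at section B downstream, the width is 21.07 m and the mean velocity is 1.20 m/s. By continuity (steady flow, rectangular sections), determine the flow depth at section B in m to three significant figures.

Q = A₁V₁ = (13.99×0.64) × 0.86 = 7.700 m³/s
d₂ = Q/(b₂ V₂) = 7.700/(21.07×1.20) = 0.3045 m

0.305 m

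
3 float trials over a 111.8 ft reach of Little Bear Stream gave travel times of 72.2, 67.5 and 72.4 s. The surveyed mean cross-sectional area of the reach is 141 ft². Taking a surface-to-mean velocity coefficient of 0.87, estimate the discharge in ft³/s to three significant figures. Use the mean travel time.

194 ft³/s

t̄ = (72.2 + 67.5 + 72.4) / 3 = 70.7 s
v_surface = L / t̄ = 111.8 / 70.7 = 1.581 ft/s
v_mean = 0.87 × 1.581 = 1.376 ft/s
Q = A × v_mean = 141 × 1.376 = 194.0 ft³/s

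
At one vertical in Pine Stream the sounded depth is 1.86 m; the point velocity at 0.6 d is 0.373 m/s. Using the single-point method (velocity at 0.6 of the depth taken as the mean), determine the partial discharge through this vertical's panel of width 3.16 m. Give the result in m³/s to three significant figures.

2.19 m³/s

v̄ = v₀.₆ = 0.373 m/s
q = v̄ × d × w = 0.3730 × 1.86 × 3.16 = 2.192 m³/s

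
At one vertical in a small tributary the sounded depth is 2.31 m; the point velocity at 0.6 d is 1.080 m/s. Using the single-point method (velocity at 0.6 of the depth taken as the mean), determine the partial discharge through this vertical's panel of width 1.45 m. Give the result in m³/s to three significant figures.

3.62 m³/s

v̄ = v₀.₆ = 1.080 m/s
q = v̄ × d × w = 1.080 × 2.31 × 1.45 = 3.617 m³/s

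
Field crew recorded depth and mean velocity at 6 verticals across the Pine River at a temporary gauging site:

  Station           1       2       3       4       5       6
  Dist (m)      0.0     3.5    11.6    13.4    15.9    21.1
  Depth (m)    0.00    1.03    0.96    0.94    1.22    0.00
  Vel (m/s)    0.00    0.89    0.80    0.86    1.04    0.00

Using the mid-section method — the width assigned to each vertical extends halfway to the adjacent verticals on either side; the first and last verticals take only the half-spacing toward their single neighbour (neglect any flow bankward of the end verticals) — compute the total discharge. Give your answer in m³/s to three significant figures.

w_2 = (11.6 − 0.0)/2 = 5.8 m; q_2 = 0.89 × 1.03 × 5.8 = 5.317 m³/s
w_3 = (13.4 − 3.5)/2 = 4.95 m; q_3 = 0.80 × 0.96 × 4.95 = 3.802 m³/s
w_4 = (15.9 − 11.6)/2 = 2.15 m; q_4 = 0.86 × 0.94 × 2.15 = 1.738 m³/s
w_5 = (21.1 − 13.4)/2 = 3.85 m; q_5 = 1.04 × 1.22 × 3.85 = 4.885 m³/s
Stations 1, 6 contribute zero (depth or velocity is 0).
Q = Σ qᵢ = 15.74 m³/s

15.7 m³/s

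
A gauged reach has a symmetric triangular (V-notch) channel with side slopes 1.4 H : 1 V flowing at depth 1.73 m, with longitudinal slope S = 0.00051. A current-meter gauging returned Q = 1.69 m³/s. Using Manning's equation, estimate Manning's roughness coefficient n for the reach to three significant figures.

A = z·y² = 1.4×1.73² = 4.190 m²
P = 2y√(1+z²) = 2×1.73×√(1+1.4²) = 5.953 m
R = A/P = 4.190/5.953 = 0.7039 m
n = (1/Q)·A·R^(2/3)·S^(1/2) = (1/1.69) × 4.190 × 0.7913 × 0.02258 = 0.04430

0.0443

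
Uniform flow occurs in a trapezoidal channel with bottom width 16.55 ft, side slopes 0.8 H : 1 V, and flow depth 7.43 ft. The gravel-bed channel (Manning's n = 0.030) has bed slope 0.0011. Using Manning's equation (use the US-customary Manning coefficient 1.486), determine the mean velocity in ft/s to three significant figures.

4.61 ft/s

A = (b + z·y)·y = (16.55 + 0.8×7.43)×7.43 = 167.1 ft²
P = b + 2y√(1+z²) = 16.55 + 2×7.43×√(1+0.8²) = 35.58 ft
R = A/P = 167.1/35.58 = 4.697 ft
Q = (1.486/n)·A·R^(2/3)·S^(1/2) = (1.486/0.030) × 167.1 × 4.697^(2/3) × 0.0011^(1/2) = 770.1 ft³/s
V = Q/A = 770.1/167.1 = 4.608 ft/s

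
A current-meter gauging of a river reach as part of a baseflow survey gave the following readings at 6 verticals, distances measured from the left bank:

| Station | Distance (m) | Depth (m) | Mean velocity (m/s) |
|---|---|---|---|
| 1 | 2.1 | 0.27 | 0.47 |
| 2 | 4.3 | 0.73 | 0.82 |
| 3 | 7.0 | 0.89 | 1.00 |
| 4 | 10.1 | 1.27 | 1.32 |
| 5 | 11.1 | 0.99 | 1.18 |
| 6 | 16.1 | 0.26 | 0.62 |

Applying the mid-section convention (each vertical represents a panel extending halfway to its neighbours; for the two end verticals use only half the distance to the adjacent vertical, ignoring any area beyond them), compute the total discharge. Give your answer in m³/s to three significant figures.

11.5 m³/s

w_1 = (4.3 − 2.1)/2 = 1.1 m; q_1 = 0.47 × 0.27 × 1.1 = 0.1396 m³/s
w_2 = (7.0 − 2.1)/2 = 2.45 m; q_2 = 0.82 × 0.73 × 2.45 = 1.467 m³/s
w_3 = (10.1 − 4.3)/2 = 2.9 m; q_3 = 1.00 × 0.89 × 2.9 = 2.581 m³/s
w_4 = (11.1 − 7.0)/2 = 2.05 m; q_4 = 1.32 × 1.27 × 2.05 = 3.437 m³/s
w_5 = (16.1 − 10.1)/2 = 3 m; q_5 = 1.18 × 0.99 × 3 = 3.505 m³/s
w_6 = (16.1 − 11.1)/2 = 2.5 m; q_6 = 0.62 × 0.26 × 2.5 = 0.4030 m³/s
Q = Σ qᵢ = 11.53 m³/s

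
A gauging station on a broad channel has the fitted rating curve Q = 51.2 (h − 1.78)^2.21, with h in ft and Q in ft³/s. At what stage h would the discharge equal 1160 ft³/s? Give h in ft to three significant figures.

5.88 ft

h − h₀ = (Q/C)^(1/b) = (1160/51.2)^(1/2.21) = 4.104 ft
h = 1.78 + 4.104 = 5.884 ft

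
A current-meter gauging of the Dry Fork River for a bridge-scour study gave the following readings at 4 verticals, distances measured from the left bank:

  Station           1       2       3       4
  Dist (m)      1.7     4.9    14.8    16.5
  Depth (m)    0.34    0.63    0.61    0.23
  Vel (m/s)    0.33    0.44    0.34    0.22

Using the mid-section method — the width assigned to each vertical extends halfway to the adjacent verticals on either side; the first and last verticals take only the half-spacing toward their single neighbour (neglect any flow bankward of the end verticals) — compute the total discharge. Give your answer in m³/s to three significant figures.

3.24 m³/s

w_1 = (4.9 − 1.7)/2 = 1.6 m; q_1 = 0.33 × 0.34 × 1.6 = 0.1795 m³/s
w_2 = (14.8 − 1.7)/2 = 6.55 m; q_2 = 0.44 × 0.63 × 6.55 = 1.816 m³/s
w_3 = (16.5 − 4.9)/2 = 5.8 m; q_3 = 0.34 × 0.61 × 5.8 = 1.203 m³/s
w_4 = (16.5 − 14.8)/2 = 0.85 m; q_4 = 0.22 × 0.23 × 0.85 = 0.04301 m³/s
Q = Σ qᵢ = 3.241 m³/s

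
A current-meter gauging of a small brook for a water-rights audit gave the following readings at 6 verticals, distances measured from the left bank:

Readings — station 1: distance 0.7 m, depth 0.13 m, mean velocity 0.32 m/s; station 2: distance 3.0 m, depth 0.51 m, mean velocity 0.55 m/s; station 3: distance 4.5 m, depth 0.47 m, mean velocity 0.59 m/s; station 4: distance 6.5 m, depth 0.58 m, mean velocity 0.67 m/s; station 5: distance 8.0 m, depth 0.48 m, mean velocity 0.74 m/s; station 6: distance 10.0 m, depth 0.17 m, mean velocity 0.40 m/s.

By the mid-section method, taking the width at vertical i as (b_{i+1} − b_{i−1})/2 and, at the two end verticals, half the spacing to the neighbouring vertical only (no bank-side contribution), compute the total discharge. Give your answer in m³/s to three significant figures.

w_1 = (3.0 − 0.7)/2 = 1.15 m; q_1 = 0.32 × 0.13 × 1.15 = 0.04784 m³/s
w_2 = (4.5 − 0.7)/2 = 1.9 m; q_2 = 0.55 × 0.51 × 1.9 = 0.5330 m³/s
w_3 = (6.5 − 3.0)/2 = 1.75 m; q_3 = 0.59 × 0.47 × 1.75 = 0.4853 m³/s
w_4 = (8.0 − 4.5)/2 = 1.75 m; q_4 = 0.67 × 0.58 × 1.75 = 0.6801 m³/s
w_5 = (10.0 − 6.5)/2 = 1.75 m; q_5 = 0.74 × 0.48 × 1.75 = 0.6216 m³/s
w_6 = (10.0 − 8.0)/2 = 1 m; q_6 = 0.40 × 0.17 × 1 = 0.06800 m³/s
Q = Σ qᵢ = 2.436 m³/s

2.44 m³/s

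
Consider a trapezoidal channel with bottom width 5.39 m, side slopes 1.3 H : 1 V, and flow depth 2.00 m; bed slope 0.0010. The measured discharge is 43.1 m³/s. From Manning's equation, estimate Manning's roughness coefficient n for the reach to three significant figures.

A = (b + z·y)·y = (5.39 + 1.3×2.00)×2.00 = 15.98 m²
P = b + 2y√(1+z²) = 5.39 + 2×2.00×√(1+1.3²) = 11.95 m
R = A/P = 15.98/11.95 = 1.337 m
n = (1/Q)·A·R^(2/3)·S^(1/2) = (1/43.1) × 15.98 × 1.214 × 0.03162 = 0.01423

0.0142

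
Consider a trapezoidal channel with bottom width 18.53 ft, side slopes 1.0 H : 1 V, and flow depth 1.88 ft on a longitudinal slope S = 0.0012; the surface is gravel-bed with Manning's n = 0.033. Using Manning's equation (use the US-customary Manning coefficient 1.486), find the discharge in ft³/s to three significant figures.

82.2 ft³/s

A = (b + z·y)·y = (18.53 + 1.0×1.88)×1.88 = 38.37 ft²
P = b + 2y√(1+z²) = 18.53 + 2×1.88×√(1+1.0²) = 23.85 ft
R = A/P = 38.37/23.85 = 1.609 ft
Q = (1.486/n)·A·R^(2/3)·S^(1/2) = (1.486/0.033) × 38.37 × 1.609^(2/3) × 0.0012^(1/2) = 82.19 ft³/s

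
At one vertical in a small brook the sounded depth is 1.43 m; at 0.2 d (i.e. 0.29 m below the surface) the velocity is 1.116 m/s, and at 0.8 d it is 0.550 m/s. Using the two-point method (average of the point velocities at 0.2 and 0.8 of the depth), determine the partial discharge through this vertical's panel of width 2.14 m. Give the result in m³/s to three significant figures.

2.55 m³/s

v̄ = (1.116 + 0.550) / 2 = 0.8330 m/s
q = v̄ × d × w = 0.8330 × 1.43 × 2.14 = 2.549 m³/s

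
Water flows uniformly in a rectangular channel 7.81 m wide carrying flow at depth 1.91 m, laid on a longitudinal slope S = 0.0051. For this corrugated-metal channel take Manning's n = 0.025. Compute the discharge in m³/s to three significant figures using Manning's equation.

A = b·y = 7.81 × 1.91 = 14.92 m²
P = b + 2y = 7.81 + 2×1.91 = 11.63 m
R = A/P = 14.92/11.63 = 1.283 m
Q = (1/n)·A·R^(2/3)·S^(1/2) = (1/0.025) × 14.92 × 1.283^(2/3) × 0.0051^(1/2) = 50.30 m³/s

50.3 m³/s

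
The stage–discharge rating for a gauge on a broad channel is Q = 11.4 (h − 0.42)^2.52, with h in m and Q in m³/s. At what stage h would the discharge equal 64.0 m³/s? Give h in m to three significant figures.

h − h₀ = (Q/C)^(1/b) = (64.0/11.4)^(1/2.52) = 1.983 m
h = 0.42 + 1.983 = 2.403 m

2.40 m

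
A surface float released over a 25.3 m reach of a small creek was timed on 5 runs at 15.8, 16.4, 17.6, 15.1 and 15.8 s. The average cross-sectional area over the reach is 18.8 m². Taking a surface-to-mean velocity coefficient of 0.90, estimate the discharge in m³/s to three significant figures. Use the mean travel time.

26.5 m³/s

t̄ = (15.8 + 16.4 + 17.6 + 15.1 + 15.8) / 5 = 16.14 s
v_surface = L / t̄ = 25.3 / 16.14 = 1.568 m/s
v_mean = 0.90 × 1.568 = 1.411 m/s
Q = A × v_mean = 18.8 × 1.411 = 26.52 m³/s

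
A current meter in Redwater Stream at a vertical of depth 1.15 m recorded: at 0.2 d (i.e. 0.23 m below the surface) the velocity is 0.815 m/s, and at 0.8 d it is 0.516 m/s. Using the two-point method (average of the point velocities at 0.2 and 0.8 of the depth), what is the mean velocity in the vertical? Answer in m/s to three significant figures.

v̄ = (0.815 + 0.516) / 2 = 0.6655 m/s

0.666 m/s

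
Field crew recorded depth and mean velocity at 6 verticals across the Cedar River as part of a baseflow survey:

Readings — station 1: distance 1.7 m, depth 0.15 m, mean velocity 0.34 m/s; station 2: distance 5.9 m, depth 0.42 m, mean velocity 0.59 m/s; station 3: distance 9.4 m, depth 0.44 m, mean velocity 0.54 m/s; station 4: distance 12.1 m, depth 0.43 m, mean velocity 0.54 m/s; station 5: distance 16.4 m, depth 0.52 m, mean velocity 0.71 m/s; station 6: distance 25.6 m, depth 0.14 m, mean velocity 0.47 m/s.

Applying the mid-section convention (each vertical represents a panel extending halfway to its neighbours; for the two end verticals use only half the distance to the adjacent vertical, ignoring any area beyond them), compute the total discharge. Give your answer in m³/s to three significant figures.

5.41 m³/s

w_1 = (5.9 − 1.7)/2 = 2.1 m; q_1 = 0.34 × 0.15 × 2.1 = 0.1071 m³/s
w_2 = (9.4 − 1.7)/2 = 3.85 m; q_2 = 0.59 × 0.42 × 3.85 = 0.9540 m³/s
w_3 = (12.1 − 5.9)/2 = 3.1 m; q_3 = 0.54 × 0.44 × 3.1 = 0.7366 m³/s
w_4 = (16.4 − 9.4)/2 = 3.5 m; q_4 = 0.54 × 0.43 × 3.5 = 0.8127 m³/s
w_5 = (25.6 − 12.1)/2 = 6.75 m; q_5 = 0.71 × 0.52 × 6.75 = 2.492 m³/s
w_6 = (25.6 − 16.4)/2 = 4.6 m; q_6 = 0.47 × 0.14 × 4.6 = 0.3027 m³/s
Q = Σ qᵢ = 5.405 m³/s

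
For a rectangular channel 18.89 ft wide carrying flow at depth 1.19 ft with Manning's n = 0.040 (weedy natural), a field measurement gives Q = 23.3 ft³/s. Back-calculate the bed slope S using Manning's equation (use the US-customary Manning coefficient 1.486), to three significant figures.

A = b·y = 18.89 × 1.19 = 22.48 ft²
P = b + 2y = 18.89 + 2×1.19 = 21.27 ft
R = A/P = 22.48/21.27 = 1.057 ft
S = (Q·n / (1.486·A·R^(2/3)))² = (23.3×0.040 / (1.486×22.48×1.038))² = 0.0007231

0.000723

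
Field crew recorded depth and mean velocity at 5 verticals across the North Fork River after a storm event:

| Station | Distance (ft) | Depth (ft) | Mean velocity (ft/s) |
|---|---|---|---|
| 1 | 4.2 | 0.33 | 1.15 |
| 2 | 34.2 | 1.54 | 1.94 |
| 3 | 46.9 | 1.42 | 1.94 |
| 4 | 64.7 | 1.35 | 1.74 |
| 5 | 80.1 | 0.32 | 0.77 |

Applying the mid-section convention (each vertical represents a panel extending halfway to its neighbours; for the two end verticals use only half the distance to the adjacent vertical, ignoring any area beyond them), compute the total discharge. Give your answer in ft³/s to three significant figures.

w_1 = (34.2 − 4.2)/2 = 15 ft; q_1 = 1.15 × 0.33 × 15 = 5.693 ft³/s
w_2 = (46.9 − 4.2)/2 = 21.35 ft; q_2 = 1.94 × 1.54 × 21.35 = 63.79 ft³/s
w_3 = (64.7 − 34.2)/2 = 15.25 ft; q_3 = 1.94 × 1.42 × 15.25 = 42.01 ft³/s
w_4 = (80.1 − 46.9)/2 = 16.6 ft; q_4 = 1.74 × 1.35 × 16.6 = 38.99 ft³/s
w_5 = (80.1 − 64.7)/2 = 7.7 ft; q_5 = 0.77 × 0.32 × 7.7 = 1.897 ft³/s
Q = Σ qᵢ = 152.4 ft³/s

152 ft³/s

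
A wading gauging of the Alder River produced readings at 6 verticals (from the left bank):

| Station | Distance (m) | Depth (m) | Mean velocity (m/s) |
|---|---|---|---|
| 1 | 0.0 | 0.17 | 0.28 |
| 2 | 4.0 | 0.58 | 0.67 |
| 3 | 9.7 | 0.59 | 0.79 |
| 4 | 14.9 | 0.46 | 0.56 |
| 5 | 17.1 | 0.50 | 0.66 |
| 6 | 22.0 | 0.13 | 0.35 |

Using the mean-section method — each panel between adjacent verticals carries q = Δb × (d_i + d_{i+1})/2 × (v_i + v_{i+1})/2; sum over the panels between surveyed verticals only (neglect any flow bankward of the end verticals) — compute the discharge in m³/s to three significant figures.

6.41 m³/s

Panel 1-2: Δb = 4 m, d̄ = (0.17+0.58)/2 = 0.375, v̄ = (0.28+0.67)/2 = 0.475 → q = 4×0.375×0.475 = 0.7125 m³/s
Panel 2-3: Δb = 5.7 m, d̄ = (0.58+0.59)/2 = 0.585, v̄ = (0.67+0.79)/2 = 0.73 → q = 5.7×0.585×0.73 = 2.434 m³/s
Panel 3-4: Δb = 5.2 m, d̄ = (0.59+0.46)/2 = 0.525, v̄ = (0.79+0.56)/2 = 0.675 → q = 5.2×0.525×0.675 = 1.843 m³/s
Panel 4-5: Δb = 2.2 m, d̄ = (0.46+0.50)/2 = 0.48, v̄ = (0.56+0.66)/2 = 0.61 → q = 2.2×0.48×0.61 = 0.6442 m³/s
Panel 5-6: Δb = 4.9 m, d̄ = (0.50+0.13)/2 = 0.315, v̄ = (0.66+0.35)/2 = 0.505 → q = 4.9×0.315×0.505 = 0.7795 m³/s
Q = Σ q = 6.413 m³/s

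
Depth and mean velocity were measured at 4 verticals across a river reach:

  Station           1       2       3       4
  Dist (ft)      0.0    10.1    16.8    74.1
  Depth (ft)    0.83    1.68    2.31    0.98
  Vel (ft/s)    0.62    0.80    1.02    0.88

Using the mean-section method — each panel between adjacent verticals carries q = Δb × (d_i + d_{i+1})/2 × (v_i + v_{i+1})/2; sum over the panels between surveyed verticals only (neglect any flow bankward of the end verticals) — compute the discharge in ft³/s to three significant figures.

Panel 1-2: Δb = 10.1 ft, d̄ = (0.83+1.68)/2 = 1.255, v̄ = (0.62+0.80)/2 = 0.71 → q = 10.1×1.255×0.71 = 9.000 ft³/s
Panel 2-3: Δb = 6.7 ft, d̄ = (1.68+2.31)/2 = 1.995, v̄ = (0.80+1.02)/2 = 0.91 → q = 6.7×1.995×0.91 = 12.16 ft³/s
Panel 3-4: Δb = 57.3 ft, d̄ = (2.31+0.98)/2 = 1.645, v̄ = (1.02+0.88)/2 = 0.95 → q = 57.3×1.645×0.95 = 89.55 ft³/s
Q = Σ q = 110.7 ft³/s

111 ft³/s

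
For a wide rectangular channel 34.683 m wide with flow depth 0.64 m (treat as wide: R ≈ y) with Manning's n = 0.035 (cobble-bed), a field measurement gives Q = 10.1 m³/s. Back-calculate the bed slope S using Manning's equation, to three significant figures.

0.000460

A = b·y = 34.683 × 0.64 = 22.20 m²
Wide channel: R ≈ y = 0.64 m
S = (Q·n / (1·A·R^(2/3)))² = (10.1×0.035 / (1×22.20×0.7427))² = 0.0004598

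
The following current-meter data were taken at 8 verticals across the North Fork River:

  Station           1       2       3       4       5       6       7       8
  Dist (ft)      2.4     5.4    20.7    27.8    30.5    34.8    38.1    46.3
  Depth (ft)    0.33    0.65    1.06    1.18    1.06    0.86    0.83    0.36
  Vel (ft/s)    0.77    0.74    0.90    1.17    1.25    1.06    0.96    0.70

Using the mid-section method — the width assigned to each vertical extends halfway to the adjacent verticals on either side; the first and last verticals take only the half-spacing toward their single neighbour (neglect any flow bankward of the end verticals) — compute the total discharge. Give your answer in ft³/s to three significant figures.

35.9 ft³/s

w_1 = (5.4 − 2.4)/2 = 1.5 ft; q_1 = 0.77 × 0.33 × 1.5 = 0.3812 ft³/s
w_2 = (20.7 − 2.4)/2 = 9.15 ft; q_2 = 0.74 × 0.65 × 9.15 = 4.401 ft³/s
w_3 = (27.8 − 5.4)/2 = 11.2 ft; q_3 = 0.90 × 1.06 × 11.2 = 10.68 ft³/s
w_4 = (30.5 − 20.7)/2 = 4.9 ft; q_4 = 1.17 × 1.18 × 4.9 = 6.765 ft³/s
w_5 = (34.8 − 27.8)/2 = 3.5 ft; q_5 = 1.25 × 1.06 × 3.5 = 4.638 ft³/s
w_6 = (38.1 − 30.5)/2 = 3.8 ft; q_6 = 1.06 × 0.86 × 3.8 = 3.464 ft³/s
w_7 = (46.3 − 34.8)/2 = 5.75 ft; q_7 = 0.96 × 0.83 × 5.75 = 4.582 ft³/s
w_8 = (46.3 − 38.1)/2 = 4.1 ft; q_8 = 0.70 × 0.36 × 4.1 = 1.033 ft³/s
Q = Σ qᵢ = 35.95 ft³/s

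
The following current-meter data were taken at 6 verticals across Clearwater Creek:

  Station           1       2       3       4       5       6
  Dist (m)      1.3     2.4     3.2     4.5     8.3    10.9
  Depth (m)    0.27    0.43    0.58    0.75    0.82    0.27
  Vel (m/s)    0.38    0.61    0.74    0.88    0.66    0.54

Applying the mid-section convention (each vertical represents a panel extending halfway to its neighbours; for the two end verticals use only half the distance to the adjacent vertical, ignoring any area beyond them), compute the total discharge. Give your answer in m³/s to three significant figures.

w_1 = (2.4 − 1.3)/2 = 0.55 m; q_1 = 0.38 × 0.27 × 0.55 = 0.05643 m³/s
w_2 = (3.2 − 1.3)/2 = 0.95 m; q_2 = 0.61 × 0.43 × 0.95 = 0.2492 m³/s
w_3 = (4.5 − 2.4)/2 = 1.05 m; q_3 = 0.74 × 0.58 × 1.05 = 0.4507 m³/s
w_4 = (8.3 − 3.2)/2 = 2.55 m; q_4 = 0.88 × 0.75 × 2.55 = 1.683 m³/s
w_5 = (10.9 − 4.5)/2 = 3.2 m; q_5 = 0.66 × 0.82 × 3.2 = 1.732 m³/s
w_6 = (10.9 − 8.3)/2 = 1.3 m; q_6 = 0.54 × 0.27 × 1.3 = 0.1895 m³/s
Q = Σ qᵢ = 4.361 m³/s

4.36 m³/s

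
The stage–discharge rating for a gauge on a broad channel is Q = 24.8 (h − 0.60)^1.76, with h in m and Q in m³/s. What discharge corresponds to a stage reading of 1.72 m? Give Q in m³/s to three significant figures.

Q = 24.8 × (1.72 − 0.60)^1.76 = 24.8 × 1.12^1.76 = 30.27 m³/s

30.3 m³/s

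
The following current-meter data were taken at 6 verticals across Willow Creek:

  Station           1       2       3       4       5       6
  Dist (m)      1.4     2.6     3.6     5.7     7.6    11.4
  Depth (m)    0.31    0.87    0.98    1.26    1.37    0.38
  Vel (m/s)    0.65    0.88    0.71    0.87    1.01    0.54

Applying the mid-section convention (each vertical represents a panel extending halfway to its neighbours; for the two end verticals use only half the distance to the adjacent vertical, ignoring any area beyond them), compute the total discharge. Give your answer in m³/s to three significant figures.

w_1 = (2.6 − 1.4)/2 = 0.6 m; q_1 = 0.65 × 0.31 × 0.6 = 0.1209 m³/s
w_2 = (3.6 − 1.4)/2 = 1.1 m; q_2 = 0.88 × 0.87 × 1.1 = 0.8422 m³/s
w_3 = (5.7 − 2.6)/2 = 1.55 m; q_3 = 0.71 × 0.98 × 1.55 = 1.078 m³/s
w_4 = (7.6 − 3.6)/2 = 2 m; q_4 = 0.87 × 1.26 × 2 = 2.192 m³/s
w_5 = (11.4 − 5.7)/2 = 2.85 m; q_5 = 1.01 × 1.37 × 2.85 = 3.944 m³/s
w_6 = (11.4 − 7.6)/2 = 1.9 m; q_6 = 0.54 × 0.38 × 1.9 = 0.3899 m³/s
Q = Σ qᵢ = 8.567 m³/s

8.57 m³/s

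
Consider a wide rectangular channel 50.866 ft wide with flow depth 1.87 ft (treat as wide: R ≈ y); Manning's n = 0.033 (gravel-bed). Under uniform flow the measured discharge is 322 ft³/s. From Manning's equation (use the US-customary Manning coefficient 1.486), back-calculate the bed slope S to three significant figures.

A = b·y = 50.866 × 1.87 = 95.12 ft²
Wide channel: R ≈ y = 1.87 ft
S = (Q·n / (1.486·A·R^(2/3)))² = (322×0.033 / (1.486×95.12×1.518))² = 0.002453

0.00245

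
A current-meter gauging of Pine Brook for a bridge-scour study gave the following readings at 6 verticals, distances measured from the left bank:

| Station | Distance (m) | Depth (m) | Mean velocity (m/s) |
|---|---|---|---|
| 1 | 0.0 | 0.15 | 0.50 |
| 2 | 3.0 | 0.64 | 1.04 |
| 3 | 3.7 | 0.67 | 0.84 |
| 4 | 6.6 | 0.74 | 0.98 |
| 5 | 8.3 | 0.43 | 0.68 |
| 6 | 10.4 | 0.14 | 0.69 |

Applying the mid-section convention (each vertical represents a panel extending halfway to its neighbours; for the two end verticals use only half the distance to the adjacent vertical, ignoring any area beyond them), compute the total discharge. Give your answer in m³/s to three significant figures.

4.68 m³/s

w_1 = (3.0 − 0.0)/2 = 1.5 m; q_1 = 0.50 × 0.15 × 1.5 = 0.1125 m³/s
w_2 = (3.7 − 0.0)/2 = 1.85 m; q_2 = 1.04 × 0.64 × 1.85 = 1.231 m³/s
w_3 = (6.6 − 3.0)/2 = 1.8 m; q_3 = 0.84 × 0.67 × 1.8 = 1.013 m³/s
w_4 = (8.3 − 3.7)/2 = 2.3 m; q_4 = 0.98 × 0.74 × 2.3 = 1.668 m³/s
w_5 = (10.4 − 6.6)/2 = 1.9 m; q_5 = 0.68 × 0.43 × 1.9 = 0.5556 m³/s
w_6 = (10.4 − 8.3)/2 = 1.05 m; q_6 = 0.69 × 0.14 × 1.05 = 0.1014 m³/s
Q = Σ qᵢ = 4.682 m³/s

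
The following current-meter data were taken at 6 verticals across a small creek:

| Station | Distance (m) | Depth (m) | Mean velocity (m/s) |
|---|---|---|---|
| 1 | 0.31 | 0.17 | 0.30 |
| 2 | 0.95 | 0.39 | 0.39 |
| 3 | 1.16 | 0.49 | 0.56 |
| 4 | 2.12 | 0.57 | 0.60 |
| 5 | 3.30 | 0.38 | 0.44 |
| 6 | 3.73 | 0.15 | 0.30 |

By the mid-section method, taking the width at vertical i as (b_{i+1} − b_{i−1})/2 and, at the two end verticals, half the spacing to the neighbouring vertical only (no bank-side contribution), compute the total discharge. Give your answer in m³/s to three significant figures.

w_1 = (0.95 − 0.31)/2 = 0.32 m; q_1 = 0.30 × 0.17 × 0.32 = 0.01632 m³/s
w_2 = (1.16 − 0.31)/2 = 0.425 m; q_2 = 0.39 × 0.39 × 0.425 = 0.06464 m³/s
w_3 = (2.12 − 0.95)/2 = 0.585 m; q_3 = 0.56 × 0.49 × 0.585 = 0.1605 m³/s
w_4 = (3.30 − 1.16)/2 = 1.07 m; q_4 = 0.60 × 0.57 × 1.07 = 0.3659 m³/s
w_5 = (3.73 − 2.12)/2 = 0.805 m; q_5 = 0.44 × 0.38 × 0.805 = 0.1346 m³/s
w_6 = (3.73 − 3.30)/2 = 0.215 m; q_6 = 0.30 × 0.15 × 0.215 = 0.009675 m³/s
Q = Σ qᵢ = 0.7517 m³/s

0.752 m³/s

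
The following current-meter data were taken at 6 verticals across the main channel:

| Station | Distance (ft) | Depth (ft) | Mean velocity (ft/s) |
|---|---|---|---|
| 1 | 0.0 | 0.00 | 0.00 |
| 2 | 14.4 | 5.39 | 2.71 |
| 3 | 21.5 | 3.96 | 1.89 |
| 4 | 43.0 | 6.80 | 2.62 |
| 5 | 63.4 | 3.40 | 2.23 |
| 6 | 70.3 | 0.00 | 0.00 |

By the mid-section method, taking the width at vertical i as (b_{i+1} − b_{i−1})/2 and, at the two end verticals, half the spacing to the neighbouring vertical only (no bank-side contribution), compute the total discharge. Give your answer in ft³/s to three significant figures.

w_2 = (21.5 − 0.0)/2 = 10.75 ft; q_2 = 2.71 × 5.39 × 10.75 = 157.0 ft³/s
w_3 = (43.0 − 14.4)/2 = 14.3 ft; q_3 = 1.89 × 3.96 × 14.3 = 107.0 ft³/s
w_4 = (63.4 − 21.5)/2 = 20.95 ft; q_4 = 2.62 × 6.80 × 20.95 = 373.2 ft³/s
w_5 = (70.3 − 43.0)/2 = 13.65 ft; q_5 = 2.23 × 3.40 × 13.65 = 103.5 ft³/s
Stations 1, 6 contribute zero (depth or velocity is 0).
Q = Σ qᵢ = 740.8 ft³/s

741 ft³/s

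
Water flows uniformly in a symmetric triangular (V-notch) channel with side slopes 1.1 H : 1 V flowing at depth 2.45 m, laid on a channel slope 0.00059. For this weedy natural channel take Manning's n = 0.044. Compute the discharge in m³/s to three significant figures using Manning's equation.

3.41 m³/s

A = z·y² = 1.1×2.45² = 6.603 m²
P = 2y√(1+z²) = 2×2.45×√(1+1.1²) = 7.284 m
R = A/P = 6.603/7.284 = 0.9064 m
Q = (1/n)·A·R^(2/3)·S^(1/2) = (1/0.044) × 6.603 × 0.9064^(2/3) × 0.00059^(1/2) = 3.414 m³/s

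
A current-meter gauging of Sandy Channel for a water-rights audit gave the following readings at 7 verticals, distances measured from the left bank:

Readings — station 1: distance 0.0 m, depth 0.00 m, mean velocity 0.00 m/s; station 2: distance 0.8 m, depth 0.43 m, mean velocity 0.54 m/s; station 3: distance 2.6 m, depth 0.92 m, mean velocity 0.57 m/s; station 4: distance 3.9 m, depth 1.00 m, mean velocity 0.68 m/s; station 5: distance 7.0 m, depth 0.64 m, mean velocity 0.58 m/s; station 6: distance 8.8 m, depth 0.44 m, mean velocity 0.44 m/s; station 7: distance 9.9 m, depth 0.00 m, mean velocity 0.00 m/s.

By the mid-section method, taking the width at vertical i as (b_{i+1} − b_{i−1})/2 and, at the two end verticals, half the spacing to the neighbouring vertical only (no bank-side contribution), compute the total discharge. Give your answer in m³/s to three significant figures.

w_2 = (2.6 − 0.0)/2 = 1.3 m; q_2 = 0.54 × 0.43 × 1.3 = 0.3019 m³/s
w_3 = (3.9 − 0.8)/2 = 1.55 m; q_3 = 0.57 × 0.92 × 1.55 = 0.8128 m³/s
w_4 = (7.0 − 2.6)/2 = 2.2 m; q_4 = 0.68 × 1.00 × 2.2 = 1.496 m³/s
w_5 = (8.8 − 3.9)/2 = 2.45 m; q_5 = 0.58 × 0.64 × 2.45 = 0.9094 m³/s
w_6 = (9.9 − 7.0)/2 = 1.45 m; q_6 = 0.44 × 0.44 × 1.45 = 0.2807 m³/s
Stations 1, 7 contribute zero (depth or velocity is 0).
Q = Σ qᵢ = 3.801 m³/s

3.80 m³/s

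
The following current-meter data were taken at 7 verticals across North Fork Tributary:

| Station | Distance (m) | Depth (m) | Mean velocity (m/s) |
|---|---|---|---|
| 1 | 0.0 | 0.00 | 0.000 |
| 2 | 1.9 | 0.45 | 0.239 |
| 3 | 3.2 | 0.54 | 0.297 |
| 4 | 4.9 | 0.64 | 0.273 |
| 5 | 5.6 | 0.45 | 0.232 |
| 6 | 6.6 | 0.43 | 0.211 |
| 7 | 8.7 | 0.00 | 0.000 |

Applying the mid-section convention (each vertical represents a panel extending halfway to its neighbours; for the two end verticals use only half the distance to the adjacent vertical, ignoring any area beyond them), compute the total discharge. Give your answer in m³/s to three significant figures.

w_2 = (3.2 − 0.0)/2 = 1.6 m; q_2 = 0.239 × 0.45 × 1.6 = 0.1721 m³/s
w_3 = (4.9 − 1.9)/2 = 1.5 m; q_3 = 0.297 × 0.54 × 1.5 = 0.2406 m³/s
w_4 = (5.6 − 3.2)/2 = 1.2 m; q_4 = 0.273 × 0.64 × 1.2 = 0.2097 m³/s
w_5 = (6.6 − 4.9)/2 = 0.85 m; q_5 = 0.232 × 0.45 × 0.85 = 0.08874 m³/s
w_6 = (8.7 − 5.6)/2 = 1.55 m; q_6 = 0.211 × 0.43 × 1.55 = 0.1406 m³/s
Stations 1, 7 contribute zero (depth or velocity is 0).
Q = Σ qᵢ = 0.8517 m³/s

0.852 m³/s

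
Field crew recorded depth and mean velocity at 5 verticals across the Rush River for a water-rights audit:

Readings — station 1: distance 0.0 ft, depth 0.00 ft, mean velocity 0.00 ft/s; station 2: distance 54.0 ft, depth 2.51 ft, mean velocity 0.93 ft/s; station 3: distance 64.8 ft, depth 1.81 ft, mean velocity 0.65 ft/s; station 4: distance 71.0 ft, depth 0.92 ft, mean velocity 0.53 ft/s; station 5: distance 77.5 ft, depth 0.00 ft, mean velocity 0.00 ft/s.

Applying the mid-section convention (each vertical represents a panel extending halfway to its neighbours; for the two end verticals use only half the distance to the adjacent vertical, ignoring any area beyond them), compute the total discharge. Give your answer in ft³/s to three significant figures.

w_2 = (64.8 − 0.0)/2 = 32.4 ft; q_2 = 0.93 × 2.51 × 32.4 = 75.63 ft³/s
w_3 = (71.0 − 54.0)/2 = 8.5 ft; q_3 = 0.65 × 1.81 × 8.5 = 10.00 ft³/s
w_4 = (77.5 − 64.8)/2 = 6.35 ft; q_4 = 0.53 × 0.92 × 6.35 = 3.096 ft³/s
Stations 1, 5 contribute zero (depth or velocity is 0).
Q = Σ qᵢ = 88.73 ft³/s

88.7 ft³/s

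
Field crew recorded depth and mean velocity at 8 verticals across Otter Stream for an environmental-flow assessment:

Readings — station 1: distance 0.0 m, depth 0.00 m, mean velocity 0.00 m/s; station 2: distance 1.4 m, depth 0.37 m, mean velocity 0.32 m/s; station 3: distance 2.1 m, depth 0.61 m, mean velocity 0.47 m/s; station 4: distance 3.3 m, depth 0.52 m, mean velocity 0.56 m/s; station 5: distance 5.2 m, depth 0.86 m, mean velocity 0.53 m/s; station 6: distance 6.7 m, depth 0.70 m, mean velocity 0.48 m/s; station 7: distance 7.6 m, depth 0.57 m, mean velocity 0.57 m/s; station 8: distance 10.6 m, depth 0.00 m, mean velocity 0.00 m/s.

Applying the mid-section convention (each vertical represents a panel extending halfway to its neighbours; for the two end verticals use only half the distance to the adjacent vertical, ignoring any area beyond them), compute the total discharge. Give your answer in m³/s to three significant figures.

w_2 = (2.1 − 0.0)/2 = 1.05 m; q_2 = 0.32 × 0.37 × 1.05 = 0.1243 m³/s
w_3 = (3.3 − 1.4)/2 = 0.95 m; q_3 = 0.47 × 0.61 × 0.95 = 0.2724 m³/s
w_4 = (5.2 − 2.1)/2 = 1.55 m; q_4 = 0.56 × 0.52 × 1.55 = 0.4514 m³/s
w_5 = (6.7 − 3.3)/2 = 1.7 m; q_5 = 0.53 × 0.86 × 1.7 = 0.7749 m³/s
w_6 = (7.6 − 5.2)/2 = 1.2 m; q_6 = 0.48 × 0.70 × 1.2 = 0.4032 m³/s
w_7 = (10.6 − 6.7)/2 = 1.95 m; q_7 = 0.57 × 0.57 × 1.95 = 0.6336 m³/s
Stations 1, 8 contribute zero (depth or velocity is 0).
Q = Σ qᵢ = 2.660 m³/s

2.66 m³/s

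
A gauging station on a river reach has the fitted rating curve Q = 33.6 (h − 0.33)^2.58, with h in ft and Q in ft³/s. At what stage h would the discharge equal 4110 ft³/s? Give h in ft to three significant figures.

6.77 ft

h − h₀ = (Q/C)^(1/b) = (4110/33.6)^(1/2.58) = 6.443 ft
h = 0.33 + 6.443 = 6.773 ft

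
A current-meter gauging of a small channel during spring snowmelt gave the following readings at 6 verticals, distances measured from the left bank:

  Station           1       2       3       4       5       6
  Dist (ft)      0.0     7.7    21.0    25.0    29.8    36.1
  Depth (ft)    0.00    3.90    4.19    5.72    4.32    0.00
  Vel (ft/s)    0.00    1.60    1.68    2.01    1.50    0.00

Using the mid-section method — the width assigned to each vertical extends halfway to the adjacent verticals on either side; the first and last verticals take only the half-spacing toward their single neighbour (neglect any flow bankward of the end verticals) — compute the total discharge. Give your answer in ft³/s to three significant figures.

213 ft³/s

w_2 = (21.0 − 0.0)/2 = 10.5 ft; q_2 = 1.60 × 3.90 × 10.5 = 65.52 ft³/s
w_3 = (25.0 − 7.7)/2 = 8.65 ft; q_3 = 1.68 × 4.19 × 8.65 = 60.89 ft³/s
w_4 = (29.8 − 21.0)/2 = 4.4 ft; q_4 = 2.01 × 5.72 × 4.4 = 50.59 ft³/s
w_5 = (36.1 − 25.0)/2 = 5.55 ft; q_5 = 1.50 × 4.32 × 5.55 = 35.96 ft³/s
Stations 1, 6 contribute zero (depth or velocity is 0).
Q = Σ qᵢ = 213.0 ft³/s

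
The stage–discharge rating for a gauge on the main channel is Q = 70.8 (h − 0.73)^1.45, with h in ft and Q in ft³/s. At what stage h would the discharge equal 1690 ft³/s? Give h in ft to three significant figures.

9.65 ft

h − h₀ = (Q/C)^(1/b) = (1690/70.8)^(1/1.45) = 8.918 ft
h = 0.73 + 8.918 = 9.648 ft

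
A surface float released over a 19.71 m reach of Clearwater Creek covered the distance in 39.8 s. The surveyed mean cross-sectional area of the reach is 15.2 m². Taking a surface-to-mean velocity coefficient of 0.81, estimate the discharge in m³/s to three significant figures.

6.10 m³/s

v_surface = L / t̄ = 19.71 / 39.8 = 0.4952 m/s
v_mean = 0.81 × 0.4952 = 0.4011 m/s
Q = A × v_mean = 15.2 × 0.4011 = 6.097 m³/s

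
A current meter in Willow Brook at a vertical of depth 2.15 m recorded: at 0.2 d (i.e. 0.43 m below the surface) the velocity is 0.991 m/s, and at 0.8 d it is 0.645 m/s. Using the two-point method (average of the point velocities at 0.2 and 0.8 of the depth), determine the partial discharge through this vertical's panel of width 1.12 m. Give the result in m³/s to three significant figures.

1.97 m³/s

v̄ = (0.991 + 0.645) / 2 = 0.8180 m/s
q = v̄ × d × w = 0.8180 × 2.15 × 1.12 = 1.970 m³/s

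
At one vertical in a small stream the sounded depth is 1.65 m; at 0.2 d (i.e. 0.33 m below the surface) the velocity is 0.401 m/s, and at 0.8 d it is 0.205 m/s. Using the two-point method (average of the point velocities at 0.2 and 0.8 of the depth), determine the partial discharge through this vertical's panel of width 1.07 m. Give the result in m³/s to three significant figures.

v̄ = (0.401 + 0.205) / 2 = 0.3030 m/s
q = v̄ × d × w = 0.3030 × 1.65 × 1.07 = 0.5349 m³/s

0.535 m³/s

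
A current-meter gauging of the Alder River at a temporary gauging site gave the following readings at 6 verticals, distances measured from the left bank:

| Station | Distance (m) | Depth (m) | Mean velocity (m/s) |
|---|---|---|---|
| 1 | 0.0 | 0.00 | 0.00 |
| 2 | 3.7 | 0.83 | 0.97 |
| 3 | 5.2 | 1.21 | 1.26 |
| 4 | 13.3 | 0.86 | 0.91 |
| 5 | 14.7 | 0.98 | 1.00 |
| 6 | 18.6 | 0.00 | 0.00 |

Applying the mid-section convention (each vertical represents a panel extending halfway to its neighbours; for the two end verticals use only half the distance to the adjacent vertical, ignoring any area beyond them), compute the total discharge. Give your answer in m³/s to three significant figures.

15.7 m³/s

w_2 = (5.2 − 0.0)/2 = 2.6 m; q_2 = 0.97 × 0.83 × 2.6 = 2.093 m³/s
w_3 = (13.3 − 3.7)/2 = 4.8 m; q_3 = 1.26 × 1.21 × 4.8 = 7.318 m³/s
w_4 = (14.7 − 5.2)/2 = 4.75 m; q_4 = 0.91 × 0.86 × 4.75 = 3.717 m³/s
w_5 = (18.6 − 13.3)/2 = 2.65 m; q_5 = 1.00 × 0.98 × 2.65 = 2.597 m³/s
Stations 1, 6 contribute zero (depth or velocity is 0).
Q = Σ qᵢ = 15.73 m³/s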